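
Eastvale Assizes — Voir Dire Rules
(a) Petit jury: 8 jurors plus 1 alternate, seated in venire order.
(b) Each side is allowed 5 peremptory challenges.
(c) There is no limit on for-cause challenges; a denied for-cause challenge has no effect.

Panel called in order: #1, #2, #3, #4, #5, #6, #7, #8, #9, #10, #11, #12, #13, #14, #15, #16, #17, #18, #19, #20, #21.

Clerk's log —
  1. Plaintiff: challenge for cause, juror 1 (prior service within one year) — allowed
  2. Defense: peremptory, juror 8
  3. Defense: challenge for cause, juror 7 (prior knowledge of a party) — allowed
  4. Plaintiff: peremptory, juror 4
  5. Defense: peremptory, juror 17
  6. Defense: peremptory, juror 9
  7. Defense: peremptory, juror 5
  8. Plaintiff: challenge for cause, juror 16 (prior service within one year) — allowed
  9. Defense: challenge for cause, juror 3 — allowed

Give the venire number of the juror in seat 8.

15

Removed: #1, #3, #4, #5, #7, #8, #9, #16, #17.
Seating in order: seats 1–8 → #2, #6, #10, #11, #12, #13, #14, #15; alternates → #18.
So seat 8 is #15.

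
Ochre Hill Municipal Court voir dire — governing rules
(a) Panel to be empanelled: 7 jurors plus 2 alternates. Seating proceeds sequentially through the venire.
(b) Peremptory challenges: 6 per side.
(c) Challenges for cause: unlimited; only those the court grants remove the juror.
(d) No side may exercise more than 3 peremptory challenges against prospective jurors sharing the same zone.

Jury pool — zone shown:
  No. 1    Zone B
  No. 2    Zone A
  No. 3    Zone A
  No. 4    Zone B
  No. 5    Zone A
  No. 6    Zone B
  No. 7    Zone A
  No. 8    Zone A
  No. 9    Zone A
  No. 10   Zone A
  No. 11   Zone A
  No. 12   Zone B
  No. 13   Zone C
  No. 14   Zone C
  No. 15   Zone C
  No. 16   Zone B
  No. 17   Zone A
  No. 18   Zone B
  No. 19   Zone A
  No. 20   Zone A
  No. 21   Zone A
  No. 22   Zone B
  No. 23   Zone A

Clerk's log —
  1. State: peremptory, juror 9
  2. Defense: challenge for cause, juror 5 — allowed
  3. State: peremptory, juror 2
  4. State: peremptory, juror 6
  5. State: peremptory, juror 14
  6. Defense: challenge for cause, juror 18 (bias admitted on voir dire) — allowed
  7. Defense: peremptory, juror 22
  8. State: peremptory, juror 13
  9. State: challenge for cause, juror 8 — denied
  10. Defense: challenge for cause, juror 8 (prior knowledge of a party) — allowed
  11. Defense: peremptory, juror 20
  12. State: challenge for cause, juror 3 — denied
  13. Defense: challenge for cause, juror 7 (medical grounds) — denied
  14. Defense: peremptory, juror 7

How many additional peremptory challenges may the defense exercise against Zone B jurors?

Defense peremptories so far: #22, #20, #7 — 3 of 6 used, 3 left overall.
Against Zone B: #22 — 1 used; per-zone cap 3 leaves 2.
Binding limit: min(3, 2) = 2.

2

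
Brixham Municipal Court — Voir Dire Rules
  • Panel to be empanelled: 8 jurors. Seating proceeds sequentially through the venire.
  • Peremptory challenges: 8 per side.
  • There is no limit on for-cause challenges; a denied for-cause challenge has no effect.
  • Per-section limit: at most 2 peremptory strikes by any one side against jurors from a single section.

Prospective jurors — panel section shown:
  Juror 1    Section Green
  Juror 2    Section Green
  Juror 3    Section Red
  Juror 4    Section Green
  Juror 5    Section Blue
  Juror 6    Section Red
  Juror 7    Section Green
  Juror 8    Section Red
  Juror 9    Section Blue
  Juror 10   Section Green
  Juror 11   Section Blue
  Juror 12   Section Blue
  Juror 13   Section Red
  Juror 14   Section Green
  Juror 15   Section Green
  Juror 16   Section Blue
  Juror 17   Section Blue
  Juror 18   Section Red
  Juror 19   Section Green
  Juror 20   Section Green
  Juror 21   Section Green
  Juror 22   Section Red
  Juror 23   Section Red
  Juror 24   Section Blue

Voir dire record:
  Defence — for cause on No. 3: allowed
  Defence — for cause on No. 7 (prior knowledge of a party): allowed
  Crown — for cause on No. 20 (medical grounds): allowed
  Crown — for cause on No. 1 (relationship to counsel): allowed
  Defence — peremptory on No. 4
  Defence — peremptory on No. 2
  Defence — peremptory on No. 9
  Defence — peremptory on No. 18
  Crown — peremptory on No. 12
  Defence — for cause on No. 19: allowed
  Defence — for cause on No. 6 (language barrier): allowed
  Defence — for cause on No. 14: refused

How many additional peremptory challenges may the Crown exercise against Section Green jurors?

2

Crown peremptories so far: #12 — 1 of 8 used, 7 left overall.
Against Section Green: none yet — per-section cap 2 leaves 2.
Binding limit: min(7, 2) = 2.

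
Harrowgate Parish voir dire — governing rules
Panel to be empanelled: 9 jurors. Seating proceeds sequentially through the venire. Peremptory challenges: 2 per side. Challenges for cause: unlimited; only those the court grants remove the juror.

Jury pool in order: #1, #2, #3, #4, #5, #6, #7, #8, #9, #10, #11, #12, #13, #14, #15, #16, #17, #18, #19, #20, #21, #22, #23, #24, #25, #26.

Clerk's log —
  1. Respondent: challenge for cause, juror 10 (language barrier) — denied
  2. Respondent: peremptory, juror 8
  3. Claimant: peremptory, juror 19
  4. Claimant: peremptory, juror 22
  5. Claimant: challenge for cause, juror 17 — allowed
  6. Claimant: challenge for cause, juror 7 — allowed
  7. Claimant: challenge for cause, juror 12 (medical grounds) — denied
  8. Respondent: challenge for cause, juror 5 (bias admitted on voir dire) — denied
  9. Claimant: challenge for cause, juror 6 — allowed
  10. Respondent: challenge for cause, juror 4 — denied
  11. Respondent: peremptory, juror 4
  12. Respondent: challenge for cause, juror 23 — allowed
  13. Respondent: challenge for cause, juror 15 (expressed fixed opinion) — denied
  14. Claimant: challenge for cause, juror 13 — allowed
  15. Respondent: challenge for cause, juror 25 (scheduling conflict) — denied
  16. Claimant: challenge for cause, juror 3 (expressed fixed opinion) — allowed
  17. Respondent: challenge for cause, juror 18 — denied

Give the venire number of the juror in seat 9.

15

Removed: #3, #4, #6, #7, #8, #13, #17, #19, #22, #23. (#5, #10, #12, #15, #18, #25 stay — for-cause denied.)
Seating in order: seats 1–9 → #1, #2, #5, #9, #10, #11, #12, #14, #15.
So seat 9 is #15.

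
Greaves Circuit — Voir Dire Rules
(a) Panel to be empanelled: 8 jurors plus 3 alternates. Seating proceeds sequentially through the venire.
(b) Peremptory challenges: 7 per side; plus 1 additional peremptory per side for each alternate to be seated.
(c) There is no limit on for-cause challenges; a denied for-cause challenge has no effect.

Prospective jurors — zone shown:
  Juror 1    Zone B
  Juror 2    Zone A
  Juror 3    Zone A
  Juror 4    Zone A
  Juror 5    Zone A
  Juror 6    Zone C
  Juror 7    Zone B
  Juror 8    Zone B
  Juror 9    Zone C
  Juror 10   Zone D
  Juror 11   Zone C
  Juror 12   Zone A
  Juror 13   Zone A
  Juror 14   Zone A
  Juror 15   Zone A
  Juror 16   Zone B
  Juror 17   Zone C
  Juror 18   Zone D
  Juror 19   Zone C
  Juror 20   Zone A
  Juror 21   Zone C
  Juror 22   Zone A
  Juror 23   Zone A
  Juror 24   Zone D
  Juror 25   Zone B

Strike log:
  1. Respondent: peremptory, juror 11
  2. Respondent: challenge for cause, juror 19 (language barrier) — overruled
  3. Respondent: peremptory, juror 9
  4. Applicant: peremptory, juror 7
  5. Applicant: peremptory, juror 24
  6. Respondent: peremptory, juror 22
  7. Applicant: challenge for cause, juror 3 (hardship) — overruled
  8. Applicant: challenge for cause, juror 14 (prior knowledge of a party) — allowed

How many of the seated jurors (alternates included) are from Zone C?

1

Removed: #7, #9, #11, #14, #22, #24.
Seated (11 incl. alternates): #1, #2, #3, #4, #5, #6, #8, #10, #12, #13, #15.
Of those, in Zone C: #6 → 1.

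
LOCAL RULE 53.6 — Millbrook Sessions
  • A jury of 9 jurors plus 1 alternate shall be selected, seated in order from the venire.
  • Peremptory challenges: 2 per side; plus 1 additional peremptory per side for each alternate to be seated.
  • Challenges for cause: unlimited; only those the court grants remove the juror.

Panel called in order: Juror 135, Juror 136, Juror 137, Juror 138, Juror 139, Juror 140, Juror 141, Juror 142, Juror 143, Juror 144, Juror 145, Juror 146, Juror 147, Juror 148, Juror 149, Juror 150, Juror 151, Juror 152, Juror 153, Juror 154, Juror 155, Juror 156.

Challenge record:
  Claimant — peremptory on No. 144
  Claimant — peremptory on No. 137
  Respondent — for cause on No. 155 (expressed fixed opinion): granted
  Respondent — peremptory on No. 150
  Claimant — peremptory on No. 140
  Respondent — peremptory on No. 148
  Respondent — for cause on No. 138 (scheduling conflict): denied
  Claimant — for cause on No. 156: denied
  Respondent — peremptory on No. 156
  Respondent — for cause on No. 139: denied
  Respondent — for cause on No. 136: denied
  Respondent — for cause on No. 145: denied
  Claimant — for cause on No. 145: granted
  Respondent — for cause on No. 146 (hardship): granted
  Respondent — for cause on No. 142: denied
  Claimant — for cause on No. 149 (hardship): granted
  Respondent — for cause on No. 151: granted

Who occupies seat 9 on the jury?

Removed: #137, #140, #144, #145, #146, #148, #149, #150, #151, #155, #156. (#136, #138, #139, #142 stay — for-cause denied.)
Filling seats in venire order through position 9: #135, #136, #138, #139, #141, #142, #143, #147, #152.
So seat 9 is #152.

152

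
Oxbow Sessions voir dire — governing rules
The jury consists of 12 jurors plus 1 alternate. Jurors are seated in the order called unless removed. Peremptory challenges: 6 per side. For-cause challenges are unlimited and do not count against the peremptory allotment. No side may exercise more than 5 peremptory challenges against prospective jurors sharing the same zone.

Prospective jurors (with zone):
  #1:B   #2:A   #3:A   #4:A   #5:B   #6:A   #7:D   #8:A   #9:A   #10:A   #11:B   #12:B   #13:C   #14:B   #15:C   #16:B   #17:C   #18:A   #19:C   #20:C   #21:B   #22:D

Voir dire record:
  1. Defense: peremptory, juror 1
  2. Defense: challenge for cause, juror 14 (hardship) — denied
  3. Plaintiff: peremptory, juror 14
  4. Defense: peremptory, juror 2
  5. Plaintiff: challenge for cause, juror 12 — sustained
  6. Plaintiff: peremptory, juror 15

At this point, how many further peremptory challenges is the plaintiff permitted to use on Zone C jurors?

Plaintiff peremptories so far: #14, #15 — 2 of 6 used, 4 left overall.
Against Zone C: #15 — 1 used; per-zone cap 5 leaves 4.
Binding limit: min(4, 4) = 4.

4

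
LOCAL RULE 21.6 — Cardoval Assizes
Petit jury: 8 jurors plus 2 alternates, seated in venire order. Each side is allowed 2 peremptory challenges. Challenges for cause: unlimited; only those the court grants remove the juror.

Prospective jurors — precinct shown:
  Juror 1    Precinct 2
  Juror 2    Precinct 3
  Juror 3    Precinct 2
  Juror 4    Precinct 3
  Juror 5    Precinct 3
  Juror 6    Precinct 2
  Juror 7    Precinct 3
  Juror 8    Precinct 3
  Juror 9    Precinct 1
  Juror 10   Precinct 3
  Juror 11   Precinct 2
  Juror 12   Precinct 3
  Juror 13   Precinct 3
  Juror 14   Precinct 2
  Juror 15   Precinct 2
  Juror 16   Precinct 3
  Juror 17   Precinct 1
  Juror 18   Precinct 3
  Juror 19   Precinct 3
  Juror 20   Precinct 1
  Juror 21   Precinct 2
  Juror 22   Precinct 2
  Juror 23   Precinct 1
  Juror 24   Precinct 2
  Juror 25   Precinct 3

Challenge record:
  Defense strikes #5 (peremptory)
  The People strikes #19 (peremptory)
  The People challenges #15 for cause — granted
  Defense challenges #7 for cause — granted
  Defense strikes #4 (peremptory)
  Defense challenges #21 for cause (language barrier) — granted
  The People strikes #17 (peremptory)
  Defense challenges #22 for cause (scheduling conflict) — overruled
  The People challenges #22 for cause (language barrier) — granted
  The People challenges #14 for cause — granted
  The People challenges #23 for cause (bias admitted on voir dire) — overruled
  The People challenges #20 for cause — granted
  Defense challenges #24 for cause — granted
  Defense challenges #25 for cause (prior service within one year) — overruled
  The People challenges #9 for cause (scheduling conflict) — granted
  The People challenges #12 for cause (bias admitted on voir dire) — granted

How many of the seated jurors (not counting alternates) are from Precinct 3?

4

Removed: #4, #5, #7, #9, #12, #14, #15, #17, #19, #20, #21, #22, #24.
Seated jurors 1–8: #1, #2, #3, #6, #8, #10, #11, #13 (alternates #16, #18 not counted).
Of those, in Precinct 3: #2, #8, #10, #13 → 4.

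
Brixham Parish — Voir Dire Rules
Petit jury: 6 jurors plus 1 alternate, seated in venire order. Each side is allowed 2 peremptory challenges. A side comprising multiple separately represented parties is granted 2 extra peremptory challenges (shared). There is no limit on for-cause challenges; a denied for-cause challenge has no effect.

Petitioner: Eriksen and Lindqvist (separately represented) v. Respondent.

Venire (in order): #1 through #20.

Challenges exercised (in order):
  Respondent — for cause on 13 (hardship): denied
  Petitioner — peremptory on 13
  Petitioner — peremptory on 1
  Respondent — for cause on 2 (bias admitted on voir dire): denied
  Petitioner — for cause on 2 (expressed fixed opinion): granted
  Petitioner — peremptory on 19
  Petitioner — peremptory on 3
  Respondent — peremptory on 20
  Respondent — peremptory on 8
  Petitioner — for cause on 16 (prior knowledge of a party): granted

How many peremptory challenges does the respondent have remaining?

Respondent allotment: 2.
Respondent peremptories used: #20, #8 — 2 (for-cause on #13, #2 don't count).
Remaining: 2 − 2 = 0.

0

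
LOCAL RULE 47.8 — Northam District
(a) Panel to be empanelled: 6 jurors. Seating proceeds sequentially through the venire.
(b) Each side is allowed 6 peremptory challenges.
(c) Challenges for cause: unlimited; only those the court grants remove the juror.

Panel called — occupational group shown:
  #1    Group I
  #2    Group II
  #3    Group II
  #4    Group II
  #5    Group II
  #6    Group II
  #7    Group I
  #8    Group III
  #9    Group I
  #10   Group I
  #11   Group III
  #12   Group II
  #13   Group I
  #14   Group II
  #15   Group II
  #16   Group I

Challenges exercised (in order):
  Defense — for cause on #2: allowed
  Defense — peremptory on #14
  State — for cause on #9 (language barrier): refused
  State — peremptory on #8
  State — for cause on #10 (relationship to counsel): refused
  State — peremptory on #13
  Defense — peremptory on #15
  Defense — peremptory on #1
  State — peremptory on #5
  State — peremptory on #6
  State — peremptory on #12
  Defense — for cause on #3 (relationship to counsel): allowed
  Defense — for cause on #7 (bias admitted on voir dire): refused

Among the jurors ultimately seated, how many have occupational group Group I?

Removed: #1, #2, #3, #5, #6, #8, #12, #13, #14, #15.
Seated jurors 1–6: #4, #7, #9, #10, #11, #16.
Of those, in Group I: #7, #9, #10, #16 → 4.

4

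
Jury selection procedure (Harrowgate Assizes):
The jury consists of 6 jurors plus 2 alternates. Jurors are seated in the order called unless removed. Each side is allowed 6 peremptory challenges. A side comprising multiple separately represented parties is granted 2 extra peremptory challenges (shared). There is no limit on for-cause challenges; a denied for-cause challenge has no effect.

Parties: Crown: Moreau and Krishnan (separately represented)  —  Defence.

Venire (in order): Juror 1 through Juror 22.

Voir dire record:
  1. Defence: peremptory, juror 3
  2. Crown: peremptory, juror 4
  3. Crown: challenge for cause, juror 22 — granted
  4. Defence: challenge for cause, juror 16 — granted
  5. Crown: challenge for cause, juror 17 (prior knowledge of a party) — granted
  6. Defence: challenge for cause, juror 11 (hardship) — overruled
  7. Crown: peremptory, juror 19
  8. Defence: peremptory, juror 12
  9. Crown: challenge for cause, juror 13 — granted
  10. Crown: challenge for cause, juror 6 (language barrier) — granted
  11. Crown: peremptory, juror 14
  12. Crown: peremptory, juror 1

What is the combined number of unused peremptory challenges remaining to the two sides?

8

Crown allotment: 6 base + 2 multi-party = 8. Defence allotment: 6.
Crown peremptories used: #4, #19, #14, #1 — 4 (for-cause on #22, #17, #13, #6 don't count).
Defence peremptories used: #3, #12 — 2 (for-cause on #16, #11 don't count).
Remaining: (8 − 4) + (6 − 2) = 8.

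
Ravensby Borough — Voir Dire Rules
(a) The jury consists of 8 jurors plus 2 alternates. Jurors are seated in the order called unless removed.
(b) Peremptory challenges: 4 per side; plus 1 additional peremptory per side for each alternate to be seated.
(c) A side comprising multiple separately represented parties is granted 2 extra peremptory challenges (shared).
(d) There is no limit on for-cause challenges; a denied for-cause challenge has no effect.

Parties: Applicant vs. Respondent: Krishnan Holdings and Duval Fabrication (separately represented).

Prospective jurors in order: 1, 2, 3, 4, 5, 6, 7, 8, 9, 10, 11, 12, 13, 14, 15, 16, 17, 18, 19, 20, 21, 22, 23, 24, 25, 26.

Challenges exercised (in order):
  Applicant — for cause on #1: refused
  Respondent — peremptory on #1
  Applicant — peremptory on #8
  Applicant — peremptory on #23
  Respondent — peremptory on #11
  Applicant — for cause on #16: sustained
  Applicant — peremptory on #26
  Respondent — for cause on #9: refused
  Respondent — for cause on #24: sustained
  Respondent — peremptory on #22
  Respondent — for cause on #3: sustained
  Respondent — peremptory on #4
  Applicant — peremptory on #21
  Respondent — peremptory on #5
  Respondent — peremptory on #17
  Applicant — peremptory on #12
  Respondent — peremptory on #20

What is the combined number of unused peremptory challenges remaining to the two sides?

2

Applicant allotment: 4 base + 1 × 2 alternates = 6. Respondent allotment: 4 base + 1 × 2 alternates + 2 multi-party = 8.
Applicant peremptories used: #8, #23, #26, #21, #12 — 5 (for-cause on #1, #16 don't count).
Respondent peremptories used: #1, #11, #22, #4, #5, #17, #20 — 7 (for-cause on #9, #24, #3 don't count).
Remaining: (6 − 5) + (8 − 7) = 2.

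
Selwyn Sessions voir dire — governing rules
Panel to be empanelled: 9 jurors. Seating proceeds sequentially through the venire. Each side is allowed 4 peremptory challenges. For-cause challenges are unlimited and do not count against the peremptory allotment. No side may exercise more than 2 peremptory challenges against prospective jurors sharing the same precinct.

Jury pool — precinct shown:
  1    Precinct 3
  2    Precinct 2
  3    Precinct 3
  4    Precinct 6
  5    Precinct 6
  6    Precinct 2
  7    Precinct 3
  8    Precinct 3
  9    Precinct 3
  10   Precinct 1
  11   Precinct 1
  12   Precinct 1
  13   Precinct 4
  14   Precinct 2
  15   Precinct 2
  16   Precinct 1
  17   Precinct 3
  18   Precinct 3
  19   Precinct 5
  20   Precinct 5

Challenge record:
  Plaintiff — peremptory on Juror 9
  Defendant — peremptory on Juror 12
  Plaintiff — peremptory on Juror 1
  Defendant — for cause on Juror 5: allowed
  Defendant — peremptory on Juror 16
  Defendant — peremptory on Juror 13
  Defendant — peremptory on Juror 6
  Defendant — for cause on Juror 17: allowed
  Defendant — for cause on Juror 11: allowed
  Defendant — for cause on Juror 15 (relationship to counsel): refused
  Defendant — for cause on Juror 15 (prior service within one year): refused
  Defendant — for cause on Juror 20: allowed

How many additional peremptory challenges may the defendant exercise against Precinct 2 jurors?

0

Defendant peremptories so far: #12, #16, #13, #6 — 4 of 4 used, 0 left overall.
Against Precinct 2: #6 — 1 used; per-precinct cap 2 leaves 1.
Binding limit: min(0, 1) = 0.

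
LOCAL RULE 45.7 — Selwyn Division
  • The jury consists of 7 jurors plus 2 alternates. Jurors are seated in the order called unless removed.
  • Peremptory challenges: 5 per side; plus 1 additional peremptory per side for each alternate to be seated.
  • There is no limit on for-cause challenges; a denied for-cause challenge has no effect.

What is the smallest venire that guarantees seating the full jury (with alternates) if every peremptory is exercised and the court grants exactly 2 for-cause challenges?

Seats to fill: 7 + 2 alternates = 9.
Peremptories: 5 + 1×2 = 7 per side × 2 sides = 14.
For-cause removals: 2.
Minimum venire: 9 + 14 + 2 = 25.

25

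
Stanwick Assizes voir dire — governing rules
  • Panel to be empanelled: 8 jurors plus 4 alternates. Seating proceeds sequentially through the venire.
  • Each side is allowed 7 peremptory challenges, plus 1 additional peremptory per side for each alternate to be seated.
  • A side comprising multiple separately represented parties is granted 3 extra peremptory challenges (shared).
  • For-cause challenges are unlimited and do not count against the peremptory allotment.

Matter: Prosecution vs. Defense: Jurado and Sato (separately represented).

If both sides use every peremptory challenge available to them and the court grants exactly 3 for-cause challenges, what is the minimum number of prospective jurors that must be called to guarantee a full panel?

40

Seats to fill: 8 + 4 alternates = 12.
Peremptories — Prosecution: 7 + 1×4 = 11; Defense: 7 + 1×4 + 3 = 14; total 25.
For-cause removals: 3.
Minimum venire: 12 + 25 + 3 = 40.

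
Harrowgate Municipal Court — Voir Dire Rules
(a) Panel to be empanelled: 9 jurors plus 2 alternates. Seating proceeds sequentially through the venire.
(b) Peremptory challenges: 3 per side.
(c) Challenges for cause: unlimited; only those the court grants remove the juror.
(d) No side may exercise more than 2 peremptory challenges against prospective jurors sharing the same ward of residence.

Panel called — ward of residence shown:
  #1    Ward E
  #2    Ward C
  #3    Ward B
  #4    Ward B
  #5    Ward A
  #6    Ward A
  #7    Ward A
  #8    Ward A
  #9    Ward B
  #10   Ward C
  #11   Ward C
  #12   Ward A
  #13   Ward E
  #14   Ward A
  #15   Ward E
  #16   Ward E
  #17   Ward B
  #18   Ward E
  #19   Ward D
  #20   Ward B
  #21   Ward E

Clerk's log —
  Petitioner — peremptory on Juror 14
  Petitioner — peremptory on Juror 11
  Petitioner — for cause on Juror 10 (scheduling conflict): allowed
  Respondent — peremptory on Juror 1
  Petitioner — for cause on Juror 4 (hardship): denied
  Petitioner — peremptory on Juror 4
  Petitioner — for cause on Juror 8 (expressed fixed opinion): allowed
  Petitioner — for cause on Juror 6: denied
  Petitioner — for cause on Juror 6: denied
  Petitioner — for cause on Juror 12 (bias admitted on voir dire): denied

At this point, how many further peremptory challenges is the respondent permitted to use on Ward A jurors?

Respondent peremptories so far: #1 — 1 of 3 used, 2 left overall.
Against Ward A: none yet — per-ward cap 2 leaves 2.
Binding limit: min(2, 2) = 2.

2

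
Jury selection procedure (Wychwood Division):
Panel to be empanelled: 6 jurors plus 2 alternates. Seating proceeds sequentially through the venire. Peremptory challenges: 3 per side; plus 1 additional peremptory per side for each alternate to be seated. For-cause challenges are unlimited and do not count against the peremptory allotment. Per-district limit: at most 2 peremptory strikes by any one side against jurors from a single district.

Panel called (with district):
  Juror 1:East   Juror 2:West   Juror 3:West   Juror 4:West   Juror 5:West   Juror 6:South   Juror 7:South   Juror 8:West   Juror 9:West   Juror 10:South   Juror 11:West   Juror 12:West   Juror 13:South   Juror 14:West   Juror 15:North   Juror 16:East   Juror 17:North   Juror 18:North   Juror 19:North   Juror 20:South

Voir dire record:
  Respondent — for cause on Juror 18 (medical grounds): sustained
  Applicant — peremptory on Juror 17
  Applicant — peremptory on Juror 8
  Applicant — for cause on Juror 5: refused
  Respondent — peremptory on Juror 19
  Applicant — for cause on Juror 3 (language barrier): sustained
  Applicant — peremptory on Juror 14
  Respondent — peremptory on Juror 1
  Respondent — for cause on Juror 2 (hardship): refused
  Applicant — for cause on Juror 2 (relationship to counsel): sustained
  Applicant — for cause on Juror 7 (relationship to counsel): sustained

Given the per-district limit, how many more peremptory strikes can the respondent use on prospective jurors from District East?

Respondent peremptories so far: #19, #1 — 2 of 5 used, 3 left overall.
Against District East: #1 — 1 used; per-district cap 2 leaves 1.
Binding limit: min(3, 1) = 1.

1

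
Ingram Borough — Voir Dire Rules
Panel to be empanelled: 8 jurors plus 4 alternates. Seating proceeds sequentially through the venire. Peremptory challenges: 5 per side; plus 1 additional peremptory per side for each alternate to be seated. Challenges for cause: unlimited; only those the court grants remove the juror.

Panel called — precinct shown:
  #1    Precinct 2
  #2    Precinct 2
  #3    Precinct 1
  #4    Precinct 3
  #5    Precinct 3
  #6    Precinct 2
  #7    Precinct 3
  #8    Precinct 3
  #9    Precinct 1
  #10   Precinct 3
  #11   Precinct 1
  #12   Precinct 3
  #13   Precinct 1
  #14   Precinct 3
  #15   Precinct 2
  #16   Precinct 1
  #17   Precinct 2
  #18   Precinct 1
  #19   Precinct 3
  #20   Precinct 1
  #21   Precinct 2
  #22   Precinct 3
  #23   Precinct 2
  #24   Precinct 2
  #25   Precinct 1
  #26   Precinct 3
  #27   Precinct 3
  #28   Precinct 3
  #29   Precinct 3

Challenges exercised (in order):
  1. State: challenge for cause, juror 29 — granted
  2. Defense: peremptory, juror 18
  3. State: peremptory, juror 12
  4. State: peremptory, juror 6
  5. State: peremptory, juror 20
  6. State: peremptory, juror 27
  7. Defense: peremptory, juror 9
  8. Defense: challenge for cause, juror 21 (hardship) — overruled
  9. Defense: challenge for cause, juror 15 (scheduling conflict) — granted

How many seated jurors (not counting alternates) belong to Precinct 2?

2

Removed: #6, #9, #12, #15, #18, #20, #27, #29.
Seated jurors 1–8: #1, #2, #3, #4, #5, #7, #8, #10 (alternates #11, #13, #14, #16 not counted).
Of those, in Precinct 2: #1, #2 → 2.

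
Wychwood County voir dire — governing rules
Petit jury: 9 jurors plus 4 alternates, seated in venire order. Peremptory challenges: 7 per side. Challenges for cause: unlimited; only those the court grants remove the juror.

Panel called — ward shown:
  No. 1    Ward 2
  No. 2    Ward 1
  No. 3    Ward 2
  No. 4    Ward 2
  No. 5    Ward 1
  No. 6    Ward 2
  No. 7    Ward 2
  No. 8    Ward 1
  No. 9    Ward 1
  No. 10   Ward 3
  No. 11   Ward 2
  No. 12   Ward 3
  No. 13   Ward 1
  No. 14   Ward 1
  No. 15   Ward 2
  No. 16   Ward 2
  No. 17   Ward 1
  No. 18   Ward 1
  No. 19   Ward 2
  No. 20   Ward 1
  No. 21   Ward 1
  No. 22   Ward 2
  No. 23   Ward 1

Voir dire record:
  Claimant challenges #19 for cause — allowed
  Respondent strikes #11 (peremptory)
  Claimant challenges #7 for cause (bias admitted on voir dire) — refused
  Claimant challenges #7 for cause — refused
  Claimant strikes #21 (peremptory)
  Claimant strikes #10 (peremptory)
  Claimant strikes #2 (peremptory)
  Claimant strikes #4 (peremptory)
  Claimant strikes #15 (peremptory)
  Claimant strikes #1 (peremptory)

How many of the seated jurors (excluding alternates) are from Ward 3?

1

Removed: #1, #2, #4, #10, #11, #15, #19, #21.
Seated jurors 1–9: #3, #5, #6, #7, #8, #9, #12, #13, #14 (alternates #16, #17, #18, #20 not counted).
Of those, in Ward 3: #12 → 1.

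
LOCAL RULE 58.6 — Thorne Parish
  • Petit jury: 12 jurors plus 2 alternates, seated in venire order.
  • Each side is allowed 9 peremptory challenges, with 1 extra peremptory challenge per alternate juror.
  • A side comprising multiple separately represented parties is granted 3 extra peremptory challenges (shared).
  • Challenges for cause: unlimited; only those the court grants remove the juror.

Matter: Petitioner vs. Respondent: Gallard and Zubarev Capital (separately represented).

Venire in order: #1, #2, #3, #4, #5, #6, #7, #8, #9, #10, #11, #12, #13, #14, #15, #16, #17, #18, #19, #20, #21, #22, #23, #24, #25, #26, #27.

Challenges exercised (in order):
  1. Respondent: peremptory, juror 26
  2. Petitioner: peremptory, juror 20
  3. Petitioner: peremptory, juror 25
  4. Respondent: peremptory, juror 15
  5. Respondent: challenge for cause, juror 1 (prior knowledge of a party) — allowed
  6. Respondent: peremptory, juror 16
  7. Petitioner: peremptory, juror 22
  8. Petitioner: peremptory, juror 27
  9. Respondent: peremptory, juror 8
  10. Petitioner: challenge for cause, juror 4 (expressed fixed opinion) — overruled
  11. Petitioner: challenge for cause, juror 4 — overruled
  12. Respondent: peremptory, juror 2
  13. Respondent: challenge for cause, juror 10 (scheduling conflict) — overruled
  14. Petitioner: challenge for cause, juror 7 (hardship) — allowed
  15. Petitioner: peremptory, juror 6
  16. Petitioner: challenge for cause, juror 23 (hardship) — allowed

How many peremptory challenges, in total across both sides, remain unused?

Petitioner allotment: 9 base + 1 × 2 alternates = 11. Respondent allotment: 9 base + 1 × 2 alternates + 3 multi-party = 14.
Petitioner peremptories used: #20, #25, #22, #27, #6 — 5 (for-cause on #4, #4, #7, #23 don't count).
Respondent peremptories used: #26, #15, #16, #8, #2 — 5 (for-cause on #1, #10 don't count).
Remaining: (11 − 5) + (14 − 5) = 15.

15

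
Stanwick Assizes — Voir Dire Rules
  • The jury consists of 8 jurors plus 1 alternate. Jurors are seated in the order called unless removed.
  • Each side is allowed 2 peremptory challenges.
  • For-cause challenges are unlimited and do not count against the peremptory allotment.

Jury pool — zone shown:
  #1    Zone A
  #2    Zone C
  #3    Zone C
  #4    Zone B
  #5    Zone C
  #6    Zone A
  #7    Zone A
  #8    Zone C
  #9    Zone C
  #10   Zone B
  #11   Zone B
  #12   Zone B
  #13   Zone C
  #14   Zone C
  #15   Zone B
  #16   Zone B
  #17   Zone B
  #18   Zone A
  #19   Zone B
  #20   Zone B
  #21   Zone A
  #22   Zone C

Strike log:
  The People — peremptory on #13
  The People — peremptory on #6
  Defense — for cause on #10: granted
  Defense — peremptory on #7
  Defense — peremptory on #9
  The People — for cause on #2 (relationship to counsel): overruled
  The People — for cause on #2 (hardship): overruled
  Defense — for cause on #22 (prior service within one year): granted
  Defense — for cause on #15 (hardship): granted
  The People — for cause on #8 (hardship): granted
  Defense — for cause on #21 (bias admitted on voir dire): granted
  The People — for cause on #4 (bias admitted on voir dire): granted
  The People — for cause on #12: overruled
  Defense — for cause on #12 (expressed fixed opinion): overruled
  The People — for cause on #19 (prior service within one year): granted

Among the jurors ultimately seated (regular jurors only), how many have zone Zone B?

3

Removed: #4, #6, #7, #8, #9, #10, #13, #15, #19, #21, #22.
Seated jurors 1–8: #1, #2, #3, #5, #11, #12, #14, #16 (alternates #17 not counted).
Of those, in Zone B: #11, #12, #16 → 3.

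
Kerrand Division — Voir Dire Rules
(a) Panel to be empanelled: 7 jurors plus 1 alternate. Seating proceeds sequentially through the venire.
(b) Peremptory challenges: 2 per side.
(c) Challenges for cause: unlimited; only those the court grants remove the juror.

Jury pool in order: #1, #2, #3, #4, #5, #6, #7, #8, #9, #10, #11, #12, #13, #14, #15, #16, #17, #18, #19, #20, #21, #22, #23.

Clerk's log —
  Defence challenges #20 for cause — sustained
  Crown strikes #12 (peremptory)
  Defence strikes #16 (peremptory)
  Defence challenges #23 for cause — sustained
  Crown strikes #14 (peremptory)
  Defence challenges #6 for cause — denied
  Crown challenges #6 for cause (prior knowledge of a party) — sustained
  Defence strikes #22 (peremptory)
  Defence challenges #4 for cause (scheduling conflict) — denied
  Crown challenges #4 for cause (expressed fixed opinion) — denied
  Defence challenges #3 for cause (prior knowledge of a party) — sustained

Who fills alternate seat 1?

Removed: #3, #6, #12, #14, #16, #20, #22, #23. (#4 stays — for-cause denied.)
Seating in order: seats 1–7 → #1, #2, #4, #5, #7, #8, #9; alternates → #10.
So alternate 1 is #10.

10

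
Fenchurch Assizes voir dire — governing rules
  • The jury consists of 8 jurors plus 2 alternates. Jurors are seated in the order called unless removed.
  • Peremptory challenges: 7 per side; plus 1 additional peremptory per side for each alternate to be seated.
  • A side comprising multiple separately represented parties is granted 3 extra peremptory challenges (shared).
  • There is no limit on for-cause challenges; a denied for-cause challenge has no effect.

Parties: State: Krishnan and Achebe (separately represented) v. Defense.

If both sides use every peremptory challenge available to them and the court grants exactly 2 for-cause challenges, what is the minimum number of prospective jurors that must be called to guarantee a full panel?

33

Seats to fill: 8 + 2 alternates = 10.
Peremptories — State: 7 + 1×2 + 3 = 12; Defense: 7 + 1×2 = 9; total 21.
For-cause removals: 2.
Minimum venire: 10 + 21 + 2 = 33.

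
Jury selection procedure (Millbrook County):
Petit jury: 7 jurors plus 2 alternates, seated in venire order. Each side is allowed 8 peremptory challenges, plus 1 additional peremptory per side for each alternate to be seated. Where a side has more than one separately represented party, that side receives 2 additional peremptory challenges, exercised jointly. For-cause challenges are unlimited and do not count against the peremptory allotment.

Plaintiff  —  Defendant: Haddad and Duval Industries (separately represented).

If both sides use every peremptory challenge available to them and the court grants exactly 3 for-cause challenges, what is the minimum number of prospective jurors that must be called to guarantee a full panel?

34

Seats to fill: 7 + 2 alternates = 9.
Peremptories — Plaintiff: 8 + 1×2 = 10; Defendant: 8 + 1×2 + 2 = 12; total 22.
For-cause removals: 3.
Minimum venire: 9 + 22 + 3 = 34.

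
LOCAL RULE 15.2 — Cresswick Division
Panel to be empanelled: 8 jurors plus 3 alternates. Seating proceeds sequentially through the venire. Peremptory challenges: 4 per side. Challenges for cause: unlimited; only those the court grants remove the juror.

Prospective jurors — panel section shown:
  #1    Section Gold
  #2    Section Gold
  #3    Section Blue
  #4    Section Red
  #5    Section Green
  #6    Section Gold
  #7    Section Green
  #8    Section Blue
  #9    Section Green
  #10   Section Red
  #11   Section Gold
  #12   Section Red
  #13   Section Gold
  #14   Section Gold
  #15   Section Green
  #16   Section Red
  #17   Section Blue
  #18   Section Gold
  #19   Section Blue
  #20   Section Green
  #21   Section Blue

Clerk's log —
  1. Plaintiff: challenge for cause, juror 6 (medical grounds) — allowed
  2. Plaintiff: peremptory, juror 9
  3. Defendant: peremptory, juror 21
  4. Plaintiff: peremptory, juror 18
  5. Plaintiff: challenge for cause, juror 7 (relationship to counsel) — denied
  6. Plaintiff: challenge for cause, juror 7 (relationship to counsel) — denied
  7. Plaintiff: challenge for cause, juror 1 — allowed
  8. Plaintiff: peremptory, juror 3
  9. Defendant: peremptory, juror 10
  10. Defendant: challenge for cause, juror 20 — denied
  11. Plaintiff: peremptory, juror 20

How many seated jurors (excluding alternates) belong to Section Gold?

3

Removed: #1, #3, #6, #9, #10, #18, #20, #21.
Seated jurors 1–8: #2, #4, #5, #7, #8, #11, #12, #13 (alternates #14, #15, #16 not counted).
Of those, in Section Gold: #2, #11, #13 → 3.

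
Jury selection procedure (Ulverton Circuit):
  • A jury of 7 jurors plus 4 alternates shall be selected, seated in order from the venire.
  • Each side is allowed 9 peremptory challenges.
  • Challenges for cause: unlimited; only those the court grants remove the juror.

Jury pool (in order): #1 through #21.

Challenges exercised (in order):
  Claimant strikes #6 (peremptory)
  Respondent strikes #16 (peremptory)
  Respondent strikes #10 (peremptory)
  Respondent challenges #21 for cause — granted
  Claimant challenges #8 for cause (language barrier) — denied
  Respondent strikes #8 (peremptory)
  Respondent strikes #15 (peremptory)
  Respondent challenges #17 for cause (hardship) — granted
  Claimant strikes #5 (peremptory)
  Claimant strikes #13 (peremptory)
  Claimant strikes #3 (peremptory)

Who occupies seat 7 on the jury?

Removed: #3, #5, #6, #8, #10, #13, #15, #16, #17, #21.
Filling seats in venire order through position 7: #1, #2, #4, #7, #9, #11, #12.
So seat 7 is #12.

12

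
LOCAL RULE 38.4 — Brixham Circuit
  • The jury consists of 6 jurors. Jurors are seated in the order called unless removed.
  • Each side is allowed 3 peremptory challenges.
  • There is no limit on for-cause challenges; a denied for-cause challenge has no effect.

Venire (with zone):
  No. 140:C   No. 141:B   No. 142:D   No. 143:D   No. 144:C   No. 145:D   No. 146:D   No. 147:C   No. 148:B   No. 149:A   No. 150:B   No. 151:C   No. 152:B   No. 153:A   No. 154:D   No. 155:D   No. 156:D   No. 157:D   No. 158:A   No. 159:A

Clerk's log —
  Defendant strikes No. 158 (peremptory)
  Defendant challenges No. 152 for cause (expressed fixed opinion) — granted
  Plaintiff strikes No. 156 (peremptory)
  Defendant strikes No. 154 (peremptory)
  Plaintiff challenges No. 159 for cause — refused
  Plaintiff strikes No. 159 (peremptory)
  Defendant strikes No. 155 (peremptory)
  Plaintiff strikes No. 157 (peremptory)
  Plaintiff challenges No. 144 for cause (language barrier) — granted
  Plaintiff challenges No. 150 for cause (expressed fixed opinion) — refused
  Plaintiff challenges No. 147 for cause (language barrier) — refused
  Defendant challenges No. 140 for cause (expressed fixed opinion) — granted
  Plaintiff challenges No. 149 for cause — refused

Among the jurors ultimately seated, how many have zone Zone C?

Removed: #140, #144, #152, #154, #155, #156, #157, #158, #159.
Seated jurors 1–6: #141, #142, #143, #145, #146, #147.
Of those, in Zone C: #147 → 1.

1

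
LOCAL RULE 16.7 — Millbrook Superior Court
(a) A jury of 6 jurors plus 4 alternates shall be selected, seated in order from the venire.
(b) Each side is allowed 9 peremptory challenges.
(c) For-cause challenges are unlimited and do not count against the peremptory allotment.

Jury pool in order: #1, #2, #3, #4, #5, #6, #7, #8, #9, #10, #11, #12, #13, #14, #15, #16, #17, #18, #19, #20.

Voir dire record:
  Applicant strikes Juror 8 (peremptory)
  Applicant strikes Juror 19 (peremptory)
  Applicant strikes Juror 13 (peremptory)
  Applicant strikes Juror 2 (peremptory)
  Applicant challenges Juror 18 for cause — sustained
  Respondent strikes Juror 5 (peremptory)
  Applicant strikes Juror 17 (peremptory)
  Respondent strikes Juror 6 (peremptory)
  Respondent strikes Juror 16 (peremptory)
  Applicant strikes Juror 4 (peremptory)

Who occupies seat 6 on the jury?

11

Removed: #2, #4, #5, #6, #8, #13, #16, #17, #18, #19.
Seating in order: seats 1–6 → #1, #3, #7, #9, #10, #11; alternates → #12, #14, #15, #20.
So seat 6 is #11.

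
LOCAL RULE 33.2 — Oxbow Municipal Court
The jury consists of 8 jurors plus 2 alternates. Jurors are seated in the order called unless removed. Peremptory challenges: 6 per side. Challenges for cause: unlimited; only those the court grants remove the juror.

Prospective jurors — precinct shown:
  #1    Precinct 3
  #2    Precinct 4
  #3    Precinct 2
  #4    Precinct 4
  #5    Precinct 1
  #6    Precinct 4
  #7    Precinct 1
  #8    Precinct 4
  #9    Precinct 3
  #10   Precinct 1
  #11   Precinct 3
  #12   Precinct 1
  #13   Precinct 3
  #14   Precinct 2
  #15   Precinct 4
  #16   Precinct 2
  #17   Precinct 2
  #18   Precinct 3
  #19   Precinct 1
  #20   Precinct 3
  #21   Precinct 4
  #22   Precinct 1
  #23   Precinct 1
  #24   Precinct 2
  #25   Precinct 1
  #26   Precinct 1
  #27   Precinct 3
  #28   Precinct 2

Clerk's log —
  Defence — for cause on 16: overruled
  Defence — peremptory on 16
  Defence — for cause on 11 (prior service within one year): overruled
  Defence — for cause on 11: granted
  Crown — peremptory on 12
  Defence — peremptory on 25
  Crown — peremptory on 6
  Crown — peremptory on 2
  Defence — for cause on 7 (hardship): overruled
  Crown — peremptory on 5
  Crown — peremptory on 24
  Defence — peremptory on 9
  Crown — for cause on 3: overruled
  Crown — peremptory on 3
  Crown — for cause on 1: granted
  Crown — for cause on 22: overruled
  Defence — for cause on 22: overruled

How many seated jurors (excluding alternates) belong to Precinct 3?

Removed: #1, #2, #3, #5, #6, #9, #11, #12, #16, #24, #25.
Seated jurors 1–8: #4, #7, #8, #10, #13, #14, #15, #17 (alternates #18, #19 not counted).
Of those, in Precinct 3: #13 → 1.

1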